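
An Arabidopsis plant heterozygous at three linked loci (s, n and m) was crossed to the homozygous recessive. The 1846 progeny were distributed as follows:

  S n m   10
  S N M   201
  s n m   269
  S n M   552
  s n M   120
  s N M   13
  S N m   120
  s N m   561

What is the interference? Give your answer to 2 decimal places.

The two most frequent reciprocal classes, S n M and s N m, are the parental types, so the F1 was S n M / s N m.
The two rarest classes, S n m and s N M, are the double crossovers. Comparing them with the parentals, only the m allele has switched, so m is the middle locus and the order is s – m – n.
s–m: (240 + 23)/1846 = 0.1425; m–n: (470 + 23)/1846 = 0.2671.
Expected DCO frequency = 0.1425 × 0.2671 ≈ 0.03806; observed = 23/1846 ≈ 0.01246.
Coefficient of coincidence = 0.01246/0.03806 ≈ 0.33; interference = 1 − 0.33 = 0.67.

0.67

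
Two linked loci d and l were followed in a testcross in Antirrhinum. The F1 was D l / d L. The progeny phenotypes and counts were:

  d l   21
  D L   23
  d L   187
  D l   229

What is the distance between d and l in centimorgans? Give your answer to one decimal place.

The recombinant classes are D L and d l: 23 + 21 = 44.
Recombination frequency = 44/460 = 0.0957 ≈ 9.6%, i.e. 9.6 centimorgans.

9.6 centimorgans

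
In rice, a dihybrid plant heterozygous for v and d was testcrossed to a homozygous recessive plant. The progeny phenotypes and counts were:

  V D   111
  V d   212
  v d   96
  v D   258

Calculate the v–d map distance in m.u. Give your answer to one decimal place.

The two most frequent classes, V d (212) and v D (258), are the parental types, so the F1 was V d / v D.
The recombinant classes are V D and v d: 111 + 96 = 207.
Recombination frequency = 207/677 = 0.3058 ≈ 30.6%, i.e. 30.6 m.u.

30.6 m.u.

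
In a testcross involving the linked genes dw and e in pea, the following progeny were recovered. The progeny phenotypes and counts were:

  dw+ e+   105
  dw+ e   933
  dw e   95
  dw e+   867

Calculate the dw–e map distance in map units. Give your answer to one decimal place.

10.0 map units

The two most frequent classes, dw+ e (933) and dw e+ (867), are the parental types, so the F1 was dw+ e / dw e+.
The recombinant classes are dw+ e+ and dw e: 105 + 95 = 200.
Recombination frequency = 200/2000 = 0.1000 ≈ 10.0%, i.e. 10.0 map units.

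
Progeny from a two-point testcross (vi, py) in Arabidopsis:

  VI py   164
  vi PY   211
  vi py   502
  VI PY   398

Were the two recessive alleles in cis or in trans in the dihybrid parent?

The two most frequent classes are VI PY (398) and vi py (502); these are the parental (non-recombinant) types.
So the F1 carried VI PY on one chromosome and vi py on the other — the recessive alleles are on the same chromosome (cis / coupling).

cis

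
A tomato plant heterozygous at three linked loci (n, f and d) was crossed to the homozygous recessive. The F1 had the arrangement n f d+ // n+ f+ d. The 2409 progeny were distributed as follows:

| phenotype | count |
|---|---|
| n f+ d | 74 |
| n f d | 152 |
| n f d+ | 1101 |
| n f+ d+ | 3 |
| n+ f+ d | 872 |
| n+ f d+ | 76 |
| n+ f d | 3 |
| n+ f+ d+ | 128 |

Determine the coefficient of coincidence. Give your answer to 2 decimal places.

The two rarest classes, n f+ d+ and n+ f d, are the double crossovers. Comparing them with the parentals, only the f allele has switched, so f is the middle locus and the order is n – f – d.
n–f: (150 + 6)/2409 = 0.0648; f–d: (280 + 6)/2409 = 0.1187.
Expected DCO frequency = 0.0648 × 0.1187 ≈ 0.00769; observed = 6/2409 ≈ 0.00249.
Coefficient of coincidence = 0.00249/0.00769 ≈ 0.32.

0.32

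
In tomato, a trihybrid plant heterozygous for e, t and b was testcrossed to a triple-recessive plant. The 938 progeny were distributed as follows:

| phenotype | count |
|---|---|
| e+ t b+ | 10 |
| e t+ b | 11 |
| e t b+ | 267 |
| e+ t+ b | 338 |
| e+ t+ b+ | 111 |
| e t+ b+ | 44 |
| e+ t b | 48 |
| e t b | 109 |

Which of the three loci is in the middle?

e

The two most frequent reciprocal classes, e+ t+ b and e t b+, are the parental types, so the F1 was e+ t+ b / e t b+.
The two rarest classes, e t+ b and e+ t b+, are the double crossovers. Comparing them with the parentals, only the e allele has switched, so e is the middle locus and the order is b – e – t.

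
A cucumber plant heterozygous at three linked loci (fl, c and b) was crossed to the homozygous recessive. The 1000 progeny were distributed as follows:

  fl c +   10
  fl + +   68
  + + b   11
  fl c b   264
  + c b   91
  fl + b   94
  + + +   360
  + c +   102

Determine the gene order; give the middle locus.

b

The two most frequent reciprocal classes, + + + and fl c b, are the parental types, so the F1 was + + + / fl c b.
The two rarest classes, + + b and fl c +, are the double crossovers. Comparing them with the parentals, only the b allele has switched, so b is the middle locus and the order is fl – b – c.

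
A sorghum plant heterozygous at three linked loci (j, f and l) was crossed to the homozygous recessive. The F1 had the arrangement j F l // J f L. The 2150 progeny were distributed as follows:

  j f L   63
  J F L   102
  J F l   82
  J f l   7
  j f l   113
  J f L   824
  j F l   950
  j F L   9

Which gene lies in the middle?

The two rarest classes, j F L and J f l, are the double crossovers. Comparing them with the parentals, only the l allele has switched, so l is the middle locus and the order is j – l – f.

l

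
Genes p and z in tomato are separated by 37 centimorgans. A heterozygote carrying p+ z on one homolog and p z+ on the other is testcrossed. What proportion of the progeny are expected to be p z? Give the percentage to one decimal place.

18.5%

A map distance of 37 centimorgans corresponds to a recombination frequency of 0.370.
The F1 is p+ z / p z+, so p z is a recombinant gamete class with expected frequency r/2 = 0.370/2 = 0.1850.
That is 0.1850 = 18.5% of the progeny.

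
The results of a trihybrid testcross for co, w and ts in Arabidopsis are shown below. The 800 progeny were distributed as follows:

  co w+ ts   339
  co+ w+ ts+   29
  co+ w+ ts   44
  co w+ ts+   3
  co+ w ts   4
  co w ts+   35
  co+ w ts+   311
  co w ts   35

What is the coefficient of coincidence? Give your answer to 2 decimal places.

The two most frequent reciprocal classes, co w+ ts and co+ w ts+, are the parental types, so the F1 was co w+ ts / co+ w ts+.
The two rarest classes, co w+ ts+ and co+ w ts, are the double crossovers. Comparing them with the parentals, only the ts allele has switched, so ts is the middle locus and the order is w – ts – co.
w–ts: (64 + 7)/800 = 0.0887; ts–co: (79 + 7)/800 = 0.1075.
Expected DCO frequency = 0.0887 × 0.1075 ≈ 0.00954; observed = 7/800 ≈ 0.00875.
Coefficient of coincidence = 0.00875/0.00954 ≈ 0.92.

0.92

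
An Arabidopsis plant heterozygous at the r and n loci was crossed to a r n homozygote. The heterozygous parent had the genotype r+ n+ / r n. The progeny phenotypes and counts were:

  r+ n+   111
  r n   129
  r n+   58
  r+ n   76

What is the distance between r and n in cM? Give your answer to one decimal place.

The recombinant classes are r+ n and r n+: 76 + 58 = 134.
Recombination frequency = 134/374 = 0.3583 ≈ 35.8%, i.e. 35.8 cM.

35.8 cM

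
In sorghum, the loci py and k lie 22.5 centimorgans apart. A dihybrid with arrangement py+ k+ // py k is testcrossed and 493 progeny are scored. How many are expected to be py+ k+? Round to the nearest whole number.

191

A map distance of 22.5 centimorgans corresponds to a recombination frequency of 0.225.
The F1 is py+ k+ / py k, so py+ k+ is a parental gamete class with expected frequency (1 − r)/2 = 0.775/2 = 0.3875.
Expected number = 0.3875 × 493 = 191.04 ≈ 191.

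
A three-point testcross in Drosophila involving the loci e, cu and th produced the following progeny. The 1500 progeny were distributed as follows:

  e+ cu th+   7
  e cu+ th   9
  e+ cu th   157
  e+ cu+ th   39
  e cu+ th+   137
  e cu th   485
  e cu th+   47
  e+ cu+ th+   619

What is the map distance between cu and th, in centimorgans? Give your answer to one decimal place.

6.8 centimorgans

The two most frequent reciprocal classes, e cu th and e+ cu+ th+, are the parental types, so the F1 was e cu th / e+ cu+ th+.
The two rarest classes, e cu+ th and e+ cu th+, are the double crossovers. Comparing them with the parentals, only the cu allele has switched, so cu is the middle locus and the order is e – cu – th.
Crossovers in the cu–th interval produce the single-crossover classes e cu th+ and e+ cu+ th (47 + 39 = 86) plus the double crossovers (16).
RF(cu–th) = (86 + 16) / 1500 = 102/1500 = 0.0680 → 6.8 centimorgans.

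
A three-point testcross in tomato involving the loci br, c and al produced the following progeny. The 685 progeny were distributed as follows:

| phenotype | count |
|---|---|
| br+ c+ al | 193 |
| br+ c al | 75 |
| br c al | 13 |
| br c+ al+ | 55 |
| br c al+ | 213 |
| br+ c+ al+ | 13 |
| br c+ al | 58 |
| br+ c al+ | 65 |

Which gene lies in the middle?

al

The two most frequent reciprocal classes, br+ c+ al and br c al+, are the parental types, so the F1 was br+ c+ al / br c al+.
The two rarest classes, br+ c+ al+ and br c al, are the double crossovers. Comparing them with the parentals, only the al allele has switched, so al is the middle locus and the order is c – al – br.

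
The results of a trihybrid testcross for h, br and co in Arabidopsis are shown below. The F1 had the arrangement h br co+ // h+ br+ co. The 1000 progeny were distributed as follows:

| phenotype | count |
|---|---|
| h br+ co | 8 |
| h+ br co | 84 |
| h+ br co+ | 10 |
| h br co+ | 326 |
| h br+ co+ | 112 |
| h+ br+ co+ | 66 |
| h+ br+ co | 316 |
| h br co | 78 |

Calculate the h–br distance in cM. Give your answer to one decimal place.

21.4 cM

The two rarest classes, h+ br co+ and h br+ co, are the double crossovers. Comparing them with the parentals, only the h allele has switched, so h is the middle locus and the order is co – h – br.
Crossovers in the h–br interval produce the single-crossover classes h br+ co+ and h+ br co (112 + 84 = 196) plus the double crossovers (18).
RF(h–br) = (196 + 18) / 1000 = 214/1000 = 0.2140 → 21.4 cM.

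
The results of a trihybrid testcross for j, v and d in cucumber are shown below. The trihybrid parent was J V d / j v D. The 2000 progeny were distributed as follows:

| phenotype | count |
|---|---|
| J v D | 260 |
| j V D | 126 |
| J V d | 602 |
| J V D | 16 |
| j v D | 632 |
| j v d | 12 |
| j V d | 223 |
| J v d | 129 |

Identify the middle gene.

The two rarest classes, J V D and j v d, are the double crossovers. Comparing them with the parentals, only the d allele has switched, so d is the middle locus and the order is j – d – v.

d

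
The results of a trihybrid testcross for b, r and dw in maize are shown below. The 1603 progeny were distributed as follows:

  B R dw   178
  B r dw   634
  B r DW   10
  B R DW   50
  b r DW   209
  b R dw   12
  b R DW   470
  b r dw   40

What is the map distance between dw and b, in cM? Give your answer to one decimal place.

7.0 cM

The two most frequent reciprocal classes, b R DW and B r dw, are the parental types, so the F1 was b R DW / B r dw.
The two rarest classes, b R dw and B r DW, are the double crossovers. Comparing them with the parentals, only the dw allele has switched, so dw is the middle locus and the order is b – dw – r.
Crossovers in the b–dw interval produce the single-crossover classes B R DW and b r dw (50 + 40 = 90) plus the double crossovers (22).
RF(b–dw) = (90 + 22) / 1603 = 112/1603 = 0.0699 → 7.0 cM.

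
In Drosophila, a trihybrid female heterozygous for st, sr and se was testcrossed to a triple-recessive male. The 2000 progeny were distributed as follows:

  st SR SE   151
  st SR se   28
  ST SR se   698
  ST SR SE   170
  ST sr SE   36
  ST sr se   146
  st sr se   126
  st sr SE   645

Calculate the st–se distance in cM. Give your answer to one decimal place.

18.0 cM

The two most frequent reciprocal classes, st sr SE and ST SR se, are the parental types, so the F1 was st sr SE / ST SR se.
The two rarest classes, ST sr SE and st SR se, are the double crossovers. Comparing them with the parentals, only the st allele has switched, so st is the middle locus and the order is sr – st – se.
Crossovers in the st–se interval produce the single-crossover classes st sr se and ST SR SE (126 + 170 = 296) plus the double crossovers (64).
RF(st–se) = (296 + 64) / 2000 = 360/2000 = 0.1800 → 18.0 cM.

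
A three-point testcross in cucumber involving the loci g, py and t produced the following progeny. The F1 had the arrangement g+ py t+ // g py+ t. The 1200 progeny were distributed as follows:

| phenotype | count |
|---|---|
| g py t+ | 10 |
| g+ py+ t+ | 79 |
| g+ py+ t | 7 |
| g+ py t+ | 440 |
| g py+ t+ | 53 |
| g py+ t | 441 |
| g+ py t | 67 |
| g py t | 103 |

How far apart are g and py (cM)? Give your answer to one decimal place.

The two rarest classes, g py t+ and g+ py+ t, are the double crossovers. Comparing them with the parentals, only the g allele has switched, so g is the middle locus and the order is py – g – t.
Crossovers in the py–g interval produce the single-crossover classes g+ py+ t+ and g py t (79 + 103 = 182) plus the double crossovers (17).
RF(py–g) = (182 + 17) / 1200 = 199/1200 = 0.1658 → 16.6 cM.

16.6 cM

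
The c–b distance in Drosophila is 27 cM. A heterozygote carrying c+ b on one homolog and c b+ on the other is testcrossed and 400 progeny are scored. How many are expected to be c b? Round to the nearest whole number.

A map distance of 27 cM corresponds to a recombination frequency of 0.270.
The F1 is c+ b / c b+, so c b is a recombinant gamete class with expected frequency r/2 = 0.270/2 = 0.1350.
Expected number = 0.1350 × 400 = 54.00 ≈ 54.

54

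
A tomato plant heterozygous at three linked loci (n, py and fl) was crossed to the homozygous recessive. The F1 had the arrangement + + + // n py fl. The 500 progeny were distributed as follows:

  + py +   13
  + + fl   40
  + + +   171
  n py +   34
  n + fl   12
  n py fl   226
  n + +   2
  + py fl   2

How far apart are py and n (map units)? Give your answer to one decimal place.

The two rarest classes, n + + and + py fl, are the double crossovers. Comparing them with the parentals, only the n allele has switched, so n is the middle locus and the order is fl – n – py.
Crossovers in the n–py interval produce the single-crossover classes + py + and n + fl (13 + 12 = 25) plus the double crossovers (4).
RF(n–py) = (25 + 4) / 500 = 29/500 = 0.0580 → 5.8 map units.

5.8 map units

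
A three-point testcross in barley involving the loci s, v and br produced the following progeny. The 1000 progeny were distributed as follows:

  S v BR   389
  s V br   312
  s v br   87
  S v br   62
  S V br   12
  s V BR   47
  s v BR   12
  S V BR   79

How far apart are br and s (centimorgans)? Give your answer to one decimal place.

13.3 centimorgans

The two most frequent reciprocal classes, S v BR and s V br, are the parental types, so the F1 was S v BR / s V br.
The two rarest classes, s v BR and S V br, are the double crossovers. Comparing them with the parentals, only the s allele has switched, so s is the middle locus and the order is v – s – br.
Crossovers in the s–br interval produce the single-crossover classes S v br and s V BR (62 + 47 = 109) plus the double crossovers (24).
RF(s–br) = (109 + 24) / 1000 = 133/1000 = 0.1330 → 13.3 centimorgans.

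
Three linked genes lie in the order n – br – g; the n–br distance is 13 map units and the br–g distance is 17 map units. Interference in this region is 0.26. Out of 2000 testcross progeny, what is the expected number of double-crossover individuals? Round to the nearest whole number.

Map distances give recombination frequencies of 0.130 and 0.170 for the two intervals.
With interference 0.26 (so coincidence = 0.74), expected double-crossover frequency = 0.130 × 0.170 × 0.74 = 0.01635.
Expected number = 0.01635 × 2000 = 32.71 ≈ 33.

33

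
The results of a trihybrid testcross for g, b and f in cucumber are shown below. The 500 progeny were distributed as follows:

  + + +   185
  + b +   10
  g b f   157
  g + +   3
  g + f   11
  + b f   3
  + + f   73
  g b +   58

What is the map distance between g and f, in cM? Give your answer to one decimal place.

The two most frequent reciprocal classes, g b f and + + +, are the parental types, so the F1 was g b f / + + +.
The two rarest classes, + b f and g + +, are the double crossovers. Comparing them with the parentals, only the g allele has switched, so g is the middle locus and the order is f – g – b.
Crossovers in the f–g interval produce the single-crossover classes g b + and + + f (58 + 73 = 131) plus the double crossovers (6).
RF(f–g) = (131 + 6) / 500 = 137/500 = 0.2740 → 27.4 cM.

27.4 cM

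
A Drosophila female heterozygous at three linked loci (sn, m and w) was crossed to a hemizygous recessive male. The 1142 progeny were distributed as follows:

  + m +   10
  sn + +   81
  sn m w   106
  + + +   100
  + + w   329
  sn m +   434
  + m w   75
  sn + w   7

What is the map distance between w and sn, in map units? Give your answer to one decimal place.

The two most frequent reciprocal classes, + + w and sn m +, are the parental types, so the F1 was + + w / sn m +.
The two rarest classes, sn + w and + m +, are the double crossovers. Comparing them with the parentals, only the sn allele has switched, so sn is the middle locus and the order is w – sn – m.
Crossovers in the w–sn interval produce the single-crossover classes + + + and sn m w (100 + 106 = 206) plus the double crossovers (17).
RF(w–sn) = (206 + 17) / 1142 = 223/1142 = 0.1953 → 19.5 map units.

19.5 map units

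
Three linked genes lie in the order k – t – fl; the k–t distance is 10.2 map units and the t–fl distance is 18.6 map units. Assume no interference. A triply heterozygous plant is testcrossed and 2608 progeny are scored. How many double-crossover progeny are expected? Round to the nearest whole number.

49

Map distances give recombination frequencies of 0.102 and 0.186 for the two intervals.
With no interference, expected double-crossover frequency = 0.102 × 0.186 = 0.01897.
Expected number = 0.01897 × 2608 = 49.48 ≈ 49.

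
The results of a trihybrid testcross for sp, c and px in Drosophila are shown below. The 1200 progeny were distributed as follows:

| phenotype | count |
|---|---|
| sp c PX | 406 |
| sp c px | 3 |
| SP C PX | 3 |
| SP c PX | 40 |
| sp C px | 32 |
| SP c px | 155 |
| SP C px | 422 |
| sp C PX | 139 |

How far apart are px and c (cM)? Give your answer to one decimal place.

25.0 cM

The two most frequent reciprocal classes, SP C px and sp c PX, are the parental types, so the F1 was SP C px / sp c PX.
The two rarest classes, SP C PX and sp c px, are the double crossovers. Comparing them with the parentals, only the px allele has switched, so px is the middle locus and the order is sp – px – c.
Crossovers in the px–c interval produce the single-crossover classes SP c px and sp C PX (155 + 139 = 294) plus the double crossovers (6).
RF(px–c) = (294 + 6) / 1200 = 300/1200 = 0.2500 → 25.0 cM.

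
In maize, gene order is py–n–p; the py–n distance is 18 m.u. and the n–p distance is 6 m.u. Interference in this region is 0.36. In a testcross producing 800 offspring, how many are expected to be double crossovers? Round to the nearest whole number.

Map distances give recombination frequencies of 0.180 and 0.060 for the two intervals.
With interference 0.36 (so coincidence = 0.64), expected double-crossover frequency = 0.180 × 0.060 × 0.64 = 0.00691.
Expected number = 0.00691 × 800 = 5.53 ≈ 6.

6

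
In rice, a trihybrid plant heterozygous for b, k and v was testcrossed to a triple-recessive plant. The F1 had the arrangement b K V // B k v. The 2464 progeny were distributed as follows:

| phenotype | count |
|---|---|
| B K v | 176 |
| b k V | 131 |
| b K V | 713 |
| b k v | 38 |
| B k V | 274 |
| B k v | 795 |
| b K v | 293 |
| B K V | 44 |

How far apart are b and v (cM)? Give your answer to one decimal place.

The two rarest classes, B K V and b k v, are the double crossovers. Comparing them with the parentals, only the b allele has switched, so b is the middle locus and the order is k – b – v.
Crossovers in the b–v interval produce the single-crossover classes b K v and B k V (293 + 274 = 567) plus the double crossovers (82).
RF(b–v) = (567 + 82) / 2464 = 649/2464 = 0.2634 → 26.3 cM.

26.3 cM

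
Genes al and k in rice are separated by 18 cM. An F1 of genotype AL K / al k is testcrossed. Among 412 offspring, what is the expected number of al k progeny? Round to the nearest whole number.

A map distance of 18 cM corresponds to a recombination frequency of 0.180.
The F1 is AL K / al k, so al k is a parental gamete class with expected frequency (1 − r)/2 = 0.820/2 = 0.4100.
Expected number = 0.4100 × 412 = 168.92 ≈ 169.

169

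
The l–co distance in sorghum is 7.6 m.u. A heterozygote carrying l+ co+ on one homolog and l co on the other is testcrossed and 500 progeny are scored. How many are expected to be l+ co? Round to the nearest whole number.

19

A map distance of 7.6 m.u. corresponds to a recombination frequency of 0.076.
The F1 is l+ co+ / l co, so l+ co is a recombinant gamete class with expected frequency r/2 = 0.076/2 = 0.0380.
Expected number = 0.0380 × 500 = 19.00 ≈ 19.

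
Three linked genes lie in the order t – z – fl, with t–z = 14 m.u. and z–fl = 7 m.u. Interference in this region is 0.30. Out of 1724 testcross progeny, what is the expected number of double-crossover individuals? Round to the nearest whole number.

Map distances give recombination frequencies of 0.140 and 0.070 for the two intervals.
With interference 0.30 (so coincidence = 0.70), expected double-crossover frequency = 0.140 × 0.070 × 0.70 = 0.00686.
Expected number = 0.00686 × 1724 = 11.83 ≈ 12.

12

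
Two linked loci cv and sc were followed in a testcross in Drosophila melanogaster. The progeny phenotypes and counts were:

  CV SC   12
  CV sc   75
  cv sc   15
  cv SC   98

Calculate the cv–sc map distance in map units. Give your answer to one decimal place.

13.5 map units

The two most frequent classes, CV sc (75) and cv SC (98), are the parental types, so the F1 was CV sc / cv SC.
The recombinant classes are CV SC and cv sc: 12 + 15 = 27.
Recombination frequency = 27/200 = 0.1350 ≈ 13.5%, i.e. 13.5 map units.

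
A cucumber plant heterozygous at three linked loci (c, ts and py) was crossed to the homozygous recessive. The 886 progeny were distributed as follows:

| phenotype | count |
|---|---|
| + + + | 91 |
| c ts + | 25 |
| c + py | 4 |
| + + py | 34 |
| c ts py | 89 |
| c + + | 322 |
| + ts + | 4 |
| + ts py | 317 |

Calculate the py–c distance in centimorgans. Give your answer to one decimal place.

The two most frequent reciprocal classes, c + + and + ts py, are the parental types, so the F1 was c + + / + ts py.
The two rarest classes, c + py and + ts +, are the double crossovers. Comparing them with the parentals, only the py allele has switched, so py is the middle locus and the order is c – py – ts.
Crossovers in the c–py interval produce the single-crossover classes + + + and c ts py (91 + 89 = 180) plus the double crossovers (8).
RF(c–py) = (180 + 8) / 886 = 188/886 = 0.2122 → 21.2 centimorgans.

21.2 centimorgans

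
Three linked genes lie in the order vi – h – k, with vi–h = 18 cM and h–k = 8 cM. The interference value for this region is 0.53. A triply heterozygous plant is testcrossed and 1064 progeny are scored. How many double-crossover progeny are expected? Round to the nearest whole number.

7

Map distances give recombination frequencies of 0.180 and 0.080 for the two intervals.
With interference 0.53 (so coincidence = 0.47), expected double-crossover frequency = 0.180 × 0.080 × 0.47 = 0.00677.
Expected number = 0.00677 × 1064 = 7.20 ≈ 7.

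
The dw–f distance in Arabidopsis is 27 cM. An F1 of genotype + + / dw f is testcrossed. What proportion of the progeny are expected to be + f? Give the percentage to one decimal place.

A map distance of 27 cM corresponds to a recombination frequency of 0.270.
The F1 is + + / dw f, so + f is a recombinant gamete class with expected frequency r/2 = 0.270/2 = 0.1350.
That is 0.1350 = 13.5% of the progeny.

13.5%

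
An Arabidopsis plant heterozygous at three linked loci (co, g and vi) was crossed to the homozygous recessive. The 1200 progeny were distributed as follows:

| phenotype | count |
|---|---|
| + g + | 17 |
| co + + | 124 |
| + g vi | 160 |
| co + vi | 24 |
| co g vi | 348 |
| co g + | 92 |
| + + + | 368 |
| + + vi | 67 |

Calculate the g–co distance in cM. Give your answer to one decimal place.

27.1 cM

The two most frequent reciprocal classes, co g vi and + + +, are the parental types, so the F1 was co g vi / + + +.
The two rarest classes, co + vi and + g +, are the double crossovers. Comparing them with the parentals, only the g allele has switched, so g is the middle locus and the order is vi – g – co.
Crossovers in the g–co interval produce the single-crossover classes + g vi and co + + (160 + 124 = 284) plus the double crossovers (41).
RF(g–co) = (284 + 41) / 1200 = 325/1200 = 0.2708 → 27.1 cM.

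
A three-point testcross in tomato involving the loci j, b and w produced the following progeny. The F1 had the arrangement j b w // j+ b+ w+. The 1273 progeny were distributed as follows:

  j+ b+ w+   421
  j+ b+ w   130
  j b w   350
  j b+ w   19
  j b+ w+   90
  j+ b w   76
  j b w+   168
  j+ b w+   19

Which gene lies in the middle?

b

The two rarest classes, j b+ w and j+ b w+, are the double crossovers. Comparing them with the parentals, only the b allele has switched, so b is the middle locus and the order is w – b – j.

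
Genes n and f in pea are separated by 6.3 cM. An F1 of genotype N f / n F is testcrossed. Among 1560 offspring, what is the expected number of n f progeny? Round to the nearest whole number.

49

A map distance of 6.3 cM corresponds to a recombination frequency of 0.063.
The F1 is N f / n F, so n f is a recombinant gamete class with expected frequency r/2 = 0.063/2 = 0.0315.
Expected number = 0.0315 × 1560 = 49.14 ≈ 49.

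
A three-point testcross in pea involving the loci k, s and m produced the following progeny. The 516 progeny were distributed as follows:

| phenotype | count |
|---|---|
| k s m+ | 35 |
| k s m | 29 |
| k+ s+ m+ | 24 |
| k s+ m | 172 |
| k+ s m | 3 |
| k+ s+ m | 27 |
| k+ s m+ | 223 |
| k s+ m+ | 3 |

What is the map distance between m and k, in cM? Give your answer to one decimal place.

13.2 cM

The two most frequent reciprocal classes, k+ s m+ and k s+ m, are the parental types, so the F1 was k+ s m+ / k s+ m.
The two rarest classes, k+ s m and k s+ m+, are the double crossovers. Comparing them with the parentals, only the m allele has switched, so m is the middle locus and the order is s – m – k.
Crossovers in the m–k interval produce the single-crossover classes k s m+ and k+ s+ m (35 + 27 = 62) plus the double crossovers (6).
RF(m–k) = (62 + 6) / 516 = 68/516 = 0.1318 → 13.2 cM.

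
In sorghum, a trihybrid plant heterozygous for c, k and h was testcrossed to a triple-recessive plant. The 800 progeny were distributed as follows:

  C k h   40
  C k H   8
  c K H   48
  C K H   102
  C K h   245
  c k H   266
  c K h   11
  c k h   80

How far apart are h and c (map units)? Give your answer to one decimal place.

25.1 map units

The two most frequent reciprocal classes, C K h and c k H, are the parental types, so the F1 was C K h / c k H.
The two rarest classes, c K h and C k H, are the double crossovers. Comparing them with the parentals, only the c allele has switched, so c is the middle locus and the order is h – c – k.
Crossovers in the h–c interval produce the single-crossover classes C K H and c k h (102 + 80 = 182) plus the double crossovers (19).
RF(h–c) = (182 + 19) / 800 = 201/800 = 0.2512 → 25.1 map units.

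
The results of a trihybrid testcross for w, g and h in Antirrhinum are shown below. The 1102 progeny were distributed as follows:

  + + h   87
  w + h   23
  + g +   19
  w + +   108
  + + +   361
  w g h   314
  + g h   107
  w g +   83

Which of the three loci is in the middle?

The two most frequent reciprocal classes, w g h and + + +, are the parental types, so the F1 was w g h / + + +.
The two rarest classes, w + h and + g +, are the double crossovers. Comparing them with the parentals, only the g allele has switched, so g is the middle locus and the order is w – g – h.

g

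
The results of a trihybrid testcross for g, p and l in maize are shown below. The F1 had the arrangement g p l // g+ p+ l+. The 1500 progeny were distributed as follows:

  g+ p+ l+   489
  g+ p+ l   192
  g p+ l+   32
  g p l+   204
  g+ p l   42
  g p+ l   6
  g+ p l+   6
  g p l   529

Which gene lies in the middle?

The two rarest classes, g p+ l and g+ p l+, are the double crossovers. Comparing them with the parentals, only the p allele has switched, so p is the middle locus and the order is l – p – g.

p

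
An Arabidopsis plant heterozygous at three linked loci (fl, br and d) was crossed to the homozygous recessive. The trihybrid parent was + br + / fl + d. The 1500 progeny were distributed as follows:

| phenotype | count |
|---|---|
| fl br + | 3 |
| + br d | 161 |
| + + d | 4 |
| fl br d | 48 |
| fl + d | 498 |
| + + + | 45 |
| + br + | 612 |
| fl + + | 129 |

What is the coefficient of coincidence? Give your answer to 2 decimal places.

0.35

The two rarest classes, fl br + and + + d, are the double crossovers. Comparing them with the parentals, only the fl allele has switched, so fl is the middle locus and the order is br – fl – d.
br–fl: (93 + 7)/1500 = 0.0667; fl–d: (290 + 7)/1500 = 0.1980.
Expected DCO frequency = 0.0667 × 0.1980 ≈ 0.01321; observed = 7/1500 ≈ 0.00467.
Coefficient of coincidence = 0.00467/0.01321 ≈ 0.35.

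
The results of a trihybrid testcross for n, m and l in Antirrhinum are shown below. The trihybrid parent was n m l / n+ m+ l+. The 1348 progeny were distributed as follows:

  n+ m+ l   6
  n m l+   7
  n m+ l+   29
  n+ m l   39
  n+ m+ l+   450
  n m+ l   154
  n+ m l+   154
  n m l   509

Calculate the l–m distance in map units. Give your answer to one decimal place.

The two rarest classes, n m l+ and n+ m+ l, are the double crossovers. Comparing them with the parentals, only the l allele has switched, so l is the middle locus and the order is n – l – m.
Crossovers in the l–m interval produce the single-crossover classes n m+ l and n+ m l+ (154 + 154 = 308) plus the double crossovers (13).
RF(l–m) = (308 + 13) / 1348 = 321/1348 = 0.2381 → 23.8 map units.

23.8 map units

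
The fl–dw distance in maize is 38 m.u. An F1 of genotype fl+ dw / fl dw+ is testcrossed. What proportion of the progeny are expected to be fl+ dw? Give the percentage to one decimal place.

31.0%

A map distance of 38 m.u. corresponds to a recombination frequency of 0.380.
The F1 is fl+ dw / fl dw+, so fl+ dw is a parental gamete class with expected frequency (1 − r)/2 = 0.620/2 = 0.3100.
That is 0.3100 = 31.0% of the progeny.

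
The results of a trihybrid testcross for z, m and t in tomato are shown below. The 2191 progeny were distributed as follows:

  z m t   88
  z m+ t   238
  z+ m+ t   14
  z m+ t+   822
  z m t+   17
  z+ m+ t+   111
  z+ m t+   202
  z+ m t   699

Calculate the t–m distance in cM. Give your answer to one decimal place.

21.5 cM

The two most frequent reciprocal classes, z m+ t+ and z+ m t, are the parental types, so the F1 was z m+ t+ / z+ m t.
The two rarest classes, z m t+ and z+ m+ t, are the double crossovers. Comparing them with the parentals, only the m allele has switched, so m is the middle locus and the order is z – m – t.
Crossovers in the m–t interval produce the single-crossover classes z m+ t and z+ m t+ (238 + 202 = 440) plus the double crossovers (31).
RF(m–t) = (440 + 31) / 2191 = 471/2191 = 0.2150 → 21.5 cM.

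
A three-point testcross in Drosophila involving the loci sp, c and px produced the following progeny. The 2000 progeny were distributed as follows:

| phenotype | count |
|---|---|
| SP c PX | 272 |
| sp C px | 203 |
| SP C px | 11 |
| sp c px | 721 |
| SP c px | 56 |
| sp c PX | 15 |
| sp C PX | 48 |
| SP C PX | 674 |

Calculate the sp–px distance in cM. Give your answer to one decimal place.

6.5 cM

The two most frequent reciprocal classes, SP C PX and sp c px, are the parental types, so the F1 was SP C PX / sp c px.
The two rarest classes, SP C px and sp c PX, are the double crossovers. Comparing them with the parentals, only the px allele has switched, so px is the middle locus and the order is sp – px – c.
Crossovers in the sp–px interval produce the single-crossover classes sp C PX and SP c px (48 + 56 = 104) plus the double crossovers (26).
RF(sp–px) = (104 + 26) / 2000 = 130/2000 = 0.0650 → 6.5 cM.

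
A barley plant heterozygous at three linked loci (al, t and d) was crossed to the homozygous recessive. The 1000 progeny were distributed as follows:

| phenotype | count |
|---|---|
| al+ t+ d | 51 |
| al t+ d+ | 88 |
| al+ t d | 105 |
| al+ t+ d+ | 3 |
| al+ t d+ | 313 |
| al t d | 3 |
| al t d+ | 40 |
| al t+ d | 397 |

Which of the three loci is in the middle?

t

The two most frequent reciprocal classes, al t+ d and al+ t d+, are the parental types, so the F1 was al t+ d / al+ t d+.
The two rarest classes, al t d and al+ t+ d+, are the double crossovers. Comparing them with the parentals, only the t allele has switched, so t is the middle locus and the order is al – t – d.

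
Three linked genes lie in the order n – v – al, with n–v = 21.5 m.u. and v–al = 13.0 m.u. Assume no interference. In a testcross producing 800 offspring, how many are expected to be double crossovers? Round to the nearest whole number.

22

Map distances give recombination frequencies of 0.215 and 0.130 for the two intervals.
With no interference, expected double-crossover frequency = 0.215 × 0.130 = 0.02795.
Expected number = 0.02795 × 800 = 22.36 ≈ 22.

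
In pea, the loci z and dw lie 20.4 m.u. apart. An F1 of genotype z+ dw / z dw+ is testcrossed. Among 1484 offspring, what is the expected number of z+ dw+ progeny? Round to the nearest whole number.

A map distance of 20.4 m.u. corresponds to a recombination frequency of 0.204.
The F1 is z+ dw / z dw+, so z+ dw+ is a recombinant gamete class with expected frequency r/2 = 0.204/2 = 0.1020.
Expected number = 0.1020 × 1484 = 151.37 ≈ 151.

151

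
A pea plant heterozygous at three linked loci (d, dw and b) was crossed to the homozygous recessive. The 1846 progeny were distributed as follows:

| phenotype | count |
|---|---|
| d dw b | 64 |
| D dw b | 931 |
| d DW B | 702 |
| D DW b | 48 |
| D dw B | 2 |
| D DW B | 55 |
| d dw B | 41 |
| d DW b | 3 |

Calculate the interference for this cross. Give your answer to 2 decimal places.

0.21

The two most frequent reciprocal classes, d DW B and D dw b, are the parental types, so the F1 was d DW B / D dw b.
The two rarest classes, d DW b and D dw B, are the double crossovers. Comparing them with the parentals, only the b allele has switched, so b is the middle locus and the order is dw – b – d.
dw–b: (89 + 5)/1846 = 0.0509; b–d: (119 + 5)/1846 = 0.0672.
Expected DCO frequency = 0.0509 × 0.0672 ≈ 0.00342; observed = 5/1846 ≈ 0.00271.
Coefficient of coincidence = 0.00271/0.00342 ≈ 0.79; interference = 1 − 0.79 = 0.21.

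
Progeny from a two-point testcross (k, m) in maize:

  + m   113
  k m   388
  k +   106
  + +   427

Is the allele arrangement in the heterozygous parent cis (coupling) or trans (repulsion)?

The two most frequent classes are + + (427) and k m (388); these are the parental (non-recombinant) types.
So the F1 carried + + on one chromosome and k m on the other — the recessive alleles are on the same chromosome (cis / coupling).

cis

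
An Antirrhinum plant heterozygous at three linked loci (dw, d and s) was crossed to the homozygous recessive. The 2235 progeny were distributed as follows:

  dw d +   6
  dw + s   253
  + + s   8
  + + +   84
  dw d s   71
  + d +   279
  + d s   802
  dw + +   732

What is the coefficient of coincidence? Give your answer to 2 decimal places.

The two most frequent reciprocal classes, dw + + and + d s, are the parental types, so the F1 was dw + + / + d s.
The two rarest classes, dw d + and + + s, are the double crossovers. Comparing them with the parentals, only the d allele has switched, so d is the middle locus and the order is dw – d – s.
dw–d: (155 + 14)/2235 = 0.0756; d–s: (532 + 14)/2235 = 0.2443.
Expected DCO frequency = 0.0756 × 0.2443 ≈ 0.01847; observed = 14/2235 ≈ 0.00626.
Coefficient of coincidence = 0.00626/0.01847 ≈ 0.34.

0.34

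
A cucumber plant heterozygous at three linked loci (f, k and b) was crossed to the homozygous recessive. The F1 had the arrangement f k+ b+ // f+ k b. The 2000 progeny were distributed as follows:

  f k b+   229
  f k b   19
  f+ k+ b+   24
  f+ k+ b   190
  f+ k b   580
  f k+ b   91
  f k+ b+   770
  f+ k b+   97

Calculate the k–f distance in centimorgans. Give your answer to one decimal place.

The two rarest classes, f+ k+ b+ and f k b, are the double crossovers. Comparing them with the parentals, only the f allele has switched, so f is the middle locus and the order is b – f – k.
Crossovers in the f–k interval produce the single-crossover classes f k b+ and f+ k+ b (229 + 190 = 419) plus the double crossovers (43).
RF(f–k) = (419 + 43) / 2000 = 462/2000 = 0.2310 → 23.1 centimorgans.

23.1 centimorgans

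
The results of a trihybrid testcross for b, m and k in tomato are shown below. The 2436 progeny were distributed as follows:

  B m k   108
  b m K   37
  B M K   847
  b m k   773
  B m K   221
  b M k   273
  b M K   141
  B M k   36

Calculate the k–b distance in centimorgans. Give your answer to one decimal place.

The two most frequent reciprocal classes, b m k and B M K, are the parental types, so the F1 was b m k / B M K.
The two rarest classes, b m K and B M k, are the double crossovers. Comparing them with the parentals, only the k allele has switched, so k is the middle locus and the order is m – k – b.
Crossovers in the k–b interval produce the single-crossover classes B m k and b M K (108 + 141 = 249) plus the double crossovers (73).
RF(k–b) = (249 + 73) / 2436 = 322/2436 = 0.1322 → 13.2 centimorgans.

13.2 centimorgans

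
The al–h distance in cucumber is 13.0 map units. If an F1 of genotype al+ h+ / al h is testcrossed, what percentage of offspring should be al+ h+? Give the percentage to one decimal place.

A map distance of 13.0 map units corresponds to a recombination frequency of 0.130.
The F1 is al+ h+ / al h, so al+ h+ is a parental gamete class with expected frequency (1 − r)/2 = 0.870/2 = 0.4350.
That is 0.4350 = 43.5% of the progeny.

43.5%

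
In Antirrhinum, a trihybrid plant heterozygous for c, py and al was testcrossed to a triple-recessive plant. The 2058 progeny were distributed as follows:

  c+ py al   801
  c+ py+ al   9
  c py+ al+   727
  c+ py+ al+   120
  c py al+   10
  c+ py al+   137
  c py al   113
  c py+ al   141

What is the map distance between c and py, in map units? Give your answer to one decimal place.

The two most frequent reciprocal classes, c py+ al+ and c+ py al, are the parental types, so the F1 was c py+ al+ / c+ py al.
The two rarest classes, c py al+ and c+ py+ al, are the double crossovers. Comparing them with the parentals, only the py allele has switched, so py is the middle locus and the order is al – py – c.
Crossovers in the py–c interval produce the single-crossover classes c+ py+ al+ and c py al (120 + 113 = 233) plus the double crossovers (19).
RF(py–c) = (233 + 19) / 2058 = 252/2058 = 0.1224 → 12.2 map units.

12.2 map units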